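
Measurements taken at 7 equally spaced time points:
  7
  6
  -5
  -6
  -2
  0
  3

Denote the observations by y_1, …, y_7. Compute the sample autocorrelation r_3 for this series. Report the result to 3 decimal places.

Mean ȳ = (7 + 6 − 5 − 6 − 2 + 0 + 3)/7 = 0.4286
Deviations from mean: 6.5714, 5.5714, -5.4286, -6.4286, -2.4286, -0.4286, 2.5714
Σ(y_t−ȳ)(y_{t+3}−ȳ) = (-42.2449) + (-13.5306) + (2.3265) + (-16.5306) = -69.9796
Denominator Σ(y_t−ȳ)² = 157.7143
r_3 = -69.9796 / 157.7143 = -0.444

-0.444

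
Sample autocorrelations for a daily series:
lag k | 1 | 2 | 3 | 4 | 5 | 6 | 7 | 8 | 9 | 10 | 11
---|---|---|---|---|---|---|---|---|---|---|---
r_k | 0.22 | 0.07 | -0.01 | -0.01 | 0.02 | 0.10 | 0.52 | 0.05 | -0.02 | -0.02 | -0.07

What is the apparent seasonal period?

7

The largest autocorrelation is r_7 = 0.52; the remaining lags stay at or below 0.22. The elevated value at lag 1 (0.22), dropping to 0.07 at lag 2, reflects decaying short-term dependence rather than seasonality.
The dominant spike at lag 7 indicates a seasonal period of 7.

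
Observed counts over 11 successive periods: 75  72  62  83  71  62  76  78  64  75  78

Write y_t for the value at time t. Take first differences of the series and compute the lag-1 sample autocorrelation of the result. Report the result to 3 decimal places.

First differences Δy: -3, -10, 21, -12, -9, 14, 2, -14, 11, 3
Mean of differences = 0.3000
Numerator Σ(Δy_t−Δȳ)(Δy_{t+1}−Δȳ) = -571.9900
Denominator Σ(Δy_t−Δȳ)² = 1300.1000
r_1(Δy) = -571.9900 / 1300.1000 = -0.440

-0.440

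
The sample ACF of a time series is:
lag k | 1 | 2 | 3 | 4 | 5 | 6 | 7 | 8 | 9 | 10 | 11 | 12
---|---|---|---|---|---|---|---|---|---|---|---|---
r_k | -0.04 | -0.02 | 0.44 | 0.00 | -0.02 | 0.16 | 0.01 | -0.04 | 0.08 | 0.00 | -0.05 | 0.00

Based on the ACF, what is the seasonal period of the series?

3

The largest autocorrelation is r_3 = 0.44, with a weaker echo at lag 6 (0.16); the remaining lags stay at or below 0.08.
The dominant spike at lag 3 indicates a seasonal period of 3.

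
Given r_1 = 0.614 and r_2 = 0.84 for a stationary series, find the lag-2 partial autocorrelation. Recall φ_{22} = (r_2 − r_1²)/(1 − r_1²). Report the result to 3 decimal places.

φ_{22} = (r_2 − r_1²) / (1 − r_1²)
r_1² = (0.614)² = 0.376996
Numerator = 0.84 − 0.3770 = 0.4630; denominator = 1 − 0.3770 = 0.6230
φ_{22} = 0.4630 / 0.6230 = 0.743

0.743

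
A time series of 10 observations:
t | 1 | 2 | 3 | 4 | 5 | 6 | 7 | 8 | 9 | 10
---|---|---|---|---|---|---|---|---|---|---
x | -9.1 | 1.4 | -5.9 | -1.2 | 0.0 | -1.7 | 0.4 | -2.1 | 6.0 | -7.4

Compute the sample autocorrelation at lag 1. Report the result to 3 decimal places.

-0.455

Mean x̄ = (-9.1 + 1.4 − 5.9 − 1.2 + 0.0 − 1.7 + 0.4 − 2.1 + 6.0 − 7.4)/10 = -1.9600
Numerator Σ_{t=1}^{9}(x_t−x̄)(x_{t+1}−x̄) = -82.3576
Denominator Σ(x_t−x̄)² = 180.8240
r_1 = -82.3576 / 180.8240 = -0.455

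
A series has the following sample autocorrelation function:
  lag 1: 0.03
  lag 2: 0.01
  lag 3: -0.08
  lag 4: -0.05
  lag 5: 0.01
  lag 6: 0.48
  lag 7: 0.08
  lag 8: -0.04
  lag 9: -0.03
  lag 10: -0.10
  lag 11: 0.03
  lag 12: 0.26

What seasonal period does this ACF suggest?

6

The largest autocorrelation is r_6 = 0.48, with a weaker echo at lag 12 (0.26); the remaining lags stay at or below 0.08.
The dominant spike at lag 6 indicates a seasonal period of 6.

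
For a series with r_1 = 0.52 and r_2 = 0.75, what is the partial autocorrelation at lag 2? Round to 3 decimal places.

φ_{22} = (r_2 − r_1²) / (1 − r_1²)
r_1² = (0.52)² = 0.2704
Numerator = 0.75 − 0.2704 = 0.4796; denominator = 1 − 0.2704 = 0.7296
φ_{22} = 0.4796 / 0.7296 = 0.657

0.657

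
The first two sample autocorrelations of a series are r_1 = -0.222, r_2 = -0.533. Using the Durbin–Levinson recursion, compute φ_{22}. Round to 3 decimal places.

-0.612

φ_{22} = (r_2 − r_1²) / (1 − r_1²)
r_1² = (-0.222)² = 0.049284
Numerator = -0.533 − 0.0493 = -0.5823; denominator = 1 − 0.0493 = 0.9507
φ_{22} = -0.5823 / 0.9507 = -0.612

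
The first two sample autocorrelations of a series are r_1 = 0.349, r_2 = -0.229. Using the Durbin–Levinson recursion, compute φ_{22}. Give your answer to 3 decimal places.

-0.399

φ_{22} = (r_2 − r_1²) / (1 − r_1²)
r_1² = (0.349)² = 0.121801
Numerator = -0.229 − 0.1218 = -0.3508; denominator = 1 − 0.1218 = 0.8782
φ_{22} = -0.3508 / 0.8782 = -0.399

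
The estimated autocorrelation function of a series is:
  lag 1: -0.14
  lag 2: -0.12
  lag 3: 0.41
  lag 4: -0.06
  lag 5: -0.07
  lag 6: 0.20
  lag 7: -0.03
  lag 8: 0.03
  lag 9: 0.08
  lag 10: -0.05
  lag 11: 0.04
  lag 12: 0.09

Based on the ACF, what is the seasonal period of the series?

The largest autocorrelation is r_3 = 0.41, with a weaker echo at lag 6 (0.20); the remaining lags stay at or below 0.09.
The dominant spike at lag 3 indicates a seasonal period of 3.

3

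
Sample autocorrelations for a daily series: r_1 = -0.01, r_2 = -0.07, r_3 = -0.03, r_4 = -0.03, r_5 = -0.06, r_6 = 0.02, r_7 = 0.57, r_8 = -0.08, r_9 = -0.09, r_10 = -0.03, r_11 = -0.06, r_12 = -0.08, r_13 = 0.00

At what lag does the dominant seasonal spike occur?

7

The largest autocorrelation is r_7 = 0.57; the remaining lags stay at or below 0.02.
The dominant spike at lag 7 indicates a seasonal period of 7.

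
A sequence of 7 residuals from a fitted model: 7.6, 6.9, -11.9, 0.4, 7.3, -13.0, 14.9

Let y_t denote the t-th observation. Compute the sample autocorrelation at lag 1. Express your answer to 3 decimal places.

Mean ȳ = (7.6 + 6.9 − 11.9 + 0.4 + 7.3 − 13.0 + 14.9)/7 = 1.7429
Numerator Σ_{t=1}^{6}(y_t−ȳ)(y_{t+1}−ȳ) = -305.1961
Denominator Σ(y_t−ȳ)² = 670.1771
r_1 = -305.1961 / 670.1771 = -0.455

-0.455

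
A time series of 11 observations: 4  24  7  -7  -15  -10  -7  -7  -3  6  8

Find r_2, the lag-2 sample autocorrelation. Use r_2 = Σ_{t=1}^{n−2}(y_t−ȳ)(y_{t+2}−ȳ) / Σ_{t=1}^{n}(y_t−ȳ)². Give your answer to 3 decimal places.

-0.037

Mean ȳ = (4 + 24 + 7 − 7 − 15 − 10 − 7 − 7 − 3 + 6 + 8)/11 = 0.0000
Numerator Σ_{t=1}^{9}(y_t−ȳ)(y_{t+2}−ȳ) = -45.0000
Denominator Σ(y_t−ȳ)² = 1222.0000
r_2 = -45.0000 / 1222.0000 = -0.037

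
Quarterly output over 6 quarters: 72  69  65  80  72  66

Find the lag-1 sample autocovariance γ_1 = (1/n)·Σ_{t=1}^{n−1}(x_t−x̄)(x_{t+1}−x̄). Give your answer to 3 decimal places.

Mean x̄ = (72 + 69 + 65 + 80 + 72 + 66)/6 = 70.6667
Σ_{t=1}^{5}(x_t−x̄)(x_{t+1}−x̄) = -39.4444
γ_1 = -39.4444 / 6 = -6.574

-6.574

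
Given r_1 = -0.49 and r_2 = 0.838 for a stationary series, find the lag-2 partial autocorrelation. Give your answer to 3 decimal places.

φ_{22} = (r_2 − r_1²) / (1 − r_1²)
r_1² = (-0.49)² = 0.2401
Numerator = 0.838 − 0.2401 = 0.5979; denominator = 1 − 0.2401 = 0.7599
φ_{22} = 0.5979 / 0.7599 = 0.787

0.787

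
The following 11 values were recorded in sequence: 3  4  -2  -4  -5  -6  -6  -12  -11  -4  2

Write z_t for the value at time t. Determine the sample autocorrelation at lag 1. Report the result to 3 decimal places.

0.557

Mean z̄ = (3 + 4 − 2 − 4 − 5 − 6 − 6 − 12 − 11 − 4 + 2)/11 = -3.7273
Numerator Σ_{t=1}^{10}(z_t−z̄)(z_{t+1}−z̄) = 152.6529
Denominator Σ(z_t−z̄)² = 274.1818
r_1 = 152.6529 / 274.1818 = 0.557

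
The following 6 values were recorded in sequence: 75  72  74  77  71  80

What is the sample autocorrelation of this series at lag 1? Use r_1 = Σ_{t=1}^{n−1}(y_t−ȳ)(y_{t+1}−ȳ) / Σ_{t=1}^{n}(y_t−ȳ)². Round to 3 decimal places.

Mean ȳ = (75 + 72 + 74 + 77 + 71 + 80)/6 = 74.8333
Σ(y_t−ȳ)(y_{t+1}−ȳ) = (-0.4722) + (2.3611) + (-1.8056) + (-8.3056) + (-19.8056) = -28.0278
Denominator Σ(y_t−ȳ)² = 54.8333
r_1 = -28.0278 / 54.8333 = -0.511

-0.511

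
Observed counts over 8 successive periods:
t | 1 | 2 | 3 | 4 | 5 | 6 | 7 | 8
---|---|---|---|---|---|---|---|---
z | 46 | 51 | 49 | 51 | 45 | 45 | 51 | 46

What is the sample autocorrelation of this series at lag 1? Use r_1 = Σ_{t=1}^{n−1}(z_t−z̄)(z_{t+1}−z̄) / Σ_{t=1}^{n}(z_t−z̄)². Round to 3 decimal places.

-0.278

Mean z̄ = (46 + 51 + 49 + 51 + 45 + 45 + 51 + 46)/8 = 48.0000
Σ(z_t−z̄)(z_{t+1}−z̄) = (-6.0000) + (3.0000) + (3.0000) + (-9.0000) + (9.0000) + (-9.0000) + (-6.0000) = -15.0000
Denominator Σ(z_t−z̄)² = 54.0000
r_1 = -15.0000 / 54.0000 = -0.278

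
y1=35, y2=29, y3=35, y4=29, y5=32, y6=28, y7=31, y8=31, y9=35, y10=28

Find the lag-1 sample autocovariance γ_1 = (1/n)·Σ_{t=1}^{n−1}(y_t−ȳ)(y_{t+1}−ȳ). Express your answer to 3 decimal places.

-4.169

Mean ȳ = (35 + 29 + 35 + 29 + 32 + 28 + 31 + 31 + 35 + 28)/10 = 31.3000
Σ_{t=1}^{9}(y_t−ȳ)(y_{t+1}−ȳ) = -41.6900
γ_1 = -41.6900 / 10 = -4.169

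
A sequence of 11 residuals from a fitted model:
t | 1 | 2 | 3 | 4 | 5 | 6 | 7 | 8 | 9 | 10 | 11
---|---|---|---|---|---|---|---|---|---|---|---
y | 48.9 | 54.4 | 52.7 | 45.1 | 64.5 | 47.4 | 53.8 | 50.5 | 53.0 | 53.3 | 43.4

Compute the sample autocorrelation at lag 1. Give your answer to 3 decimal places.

-0.542

Mean ȳ = (48.9 + 54.4 + 52.7 + 45.1 + 64.5 + 47.4 + 53.8 + 50.5 + 53.0 + 53.3 + 43.4)/11 = 51.5455
Numerator Σ_{t=1}^{10}(y_t−ȳ)(y_{t+1}−ȳ) = -173.8612
Denominator Σ(y_t−ȳ)² = 320.7473
r_1 = -173.8612 / 320.7473 = -0.542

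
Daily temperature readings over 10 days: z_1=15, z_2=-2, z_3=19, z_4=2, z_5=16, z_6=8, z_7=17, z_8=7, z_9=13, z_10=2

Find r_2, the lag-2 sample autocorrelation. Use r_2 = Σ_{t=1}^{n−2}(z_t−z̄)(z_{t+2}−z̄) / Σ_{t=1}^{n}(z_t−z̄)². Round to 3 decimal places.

Mean z̄ = (15 − 2 + 19 + 2 + 16 + 8 + 17 + 7 + 13 + 2)/10 = 9.7000
Numerator Σ_{t=1}^{8}(z_t−z̄)(z_{t+2}−z̄) = 306.5200
Denominator Σ(z_t−z̄)² = 484.1000
r_2 = 306.5200 / 484.1000 = 0.633

0.633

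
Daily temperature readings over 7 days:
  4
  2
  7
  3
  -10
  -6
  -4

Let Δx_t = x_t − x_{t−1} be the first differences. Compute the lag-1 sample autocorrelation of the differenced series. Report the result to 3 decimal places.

-0.154

First differences Δx: -2, 5, -4, -13, 4, 2
Mean of differences = -1.3333
Numerator Σ(Δx_t−Δx̄)(Δx_{t+1}−Δx̄) = -34.4444
Denominator Σ(Δx_t−Δx̄)² = 223.3333
r_1(Δx) = -34.4444 / 223.3333 = -0.154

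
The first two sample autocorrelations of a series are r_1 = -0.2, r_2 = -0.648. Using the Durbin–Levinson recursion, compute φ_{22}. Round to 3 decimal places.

φ_{22} = (r_2 − r_1²) / (1 − r_1²)
r_1² = (-0.2)² = 0.04
Numerator = -0.648 − 0.0400 = -0.6880; denominator = 1 − 0.0400 = 0.9600
φ_{22} = -0.6880 / 0.9600 = -0.717

-0.717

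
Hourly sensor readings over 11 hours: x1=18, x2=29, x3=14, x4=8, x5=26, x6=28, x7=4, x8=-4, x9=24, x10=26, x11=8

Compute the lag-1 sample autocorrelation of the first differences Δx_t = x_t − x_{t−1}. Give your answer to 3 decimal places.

-0.086

First differences Δx: 11, -15, -6, 18, 2, -24, -8, 28, 2, -18
Mean of differences = -1.0000
Numerator Σ(Δx_t−Δx̄)(Δx_{t+1}−Δx̄) = -211.0000
Denominator Σ(Δx_t−Δx̄)² = 2452.0000
r_1(Δx) = -211.0000 / 2452.0000 = -0.086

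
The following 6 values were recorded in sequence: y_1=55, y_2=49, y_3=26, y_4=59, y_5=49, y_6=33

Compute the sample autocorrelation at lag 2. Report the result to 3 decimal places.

Mean ȳ = (55 + 49 + 26 + 59 + 49 + 33)/6 = 45.1667
Deviations from mean: 9.8333, 3.8333, -19.1667, 13.8333, 3.8333, -12.1667
Σ(y_t−ȳ)(y_{t+2}−ȳ) = (-188.4722) + (53.0278) + (-73.4722) + (-168.3056) = -377.2222
Denominator Σ(y_t−ȳ)² = 832.8333
r_2 = -377.2222 / 832.8333 = -0.453

-0.453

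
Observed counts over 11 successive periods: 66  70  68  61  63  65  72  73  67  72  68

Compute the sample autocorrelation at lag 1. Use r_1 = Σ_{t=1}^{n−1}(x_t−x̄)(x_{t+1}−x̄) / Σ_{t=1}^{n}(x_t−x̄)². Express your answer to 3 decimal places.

Mean x̄ = (66 + 70 + 68 + 61 + 63 + 65 + 72 + 73 + 67 + 72 + 68)/11 = 67.7273
Numerator Σ_{t=1}^{10}(x_t−x̄)(x_{t+1}−x̄) = 44.6529
Denominator Σ(x_t−x̄)² = 148.1818
r_1 = 44.6529 / 148.1818 = 0.301

0.301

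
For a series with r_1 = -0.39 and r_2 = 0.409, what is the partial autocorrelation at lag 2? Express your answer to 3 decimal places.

0.303

φ_{22} = (r_2 − r_1²) / (1 − r_1²)
r_1² = (-0.39)² = 0.1521
Numerator = 0.409 − 0.1521 = 0.2569; denominator = 1 − 0.1521 = 0.8479
φ_{22} = 0.2569 / 0.8479 = 0.303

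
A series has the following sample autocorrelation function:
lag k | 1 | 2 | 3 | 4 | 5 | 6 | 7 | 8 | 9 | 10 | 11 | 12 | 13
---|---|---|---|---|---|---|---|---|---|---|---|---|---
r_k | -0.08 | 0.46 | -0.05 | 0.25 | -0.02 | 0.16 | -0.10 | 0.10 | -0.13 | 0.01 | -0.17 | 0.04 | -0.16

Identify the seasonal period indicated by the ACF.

2

The largest autocorrelation is r_2 = 0.46, with weaker echoes at lags 4 (0.25) and 6 (0.16); the remaining lags stay at or below 0.10.
The dominant spike at lag 2 indicates a seasonal period of 2.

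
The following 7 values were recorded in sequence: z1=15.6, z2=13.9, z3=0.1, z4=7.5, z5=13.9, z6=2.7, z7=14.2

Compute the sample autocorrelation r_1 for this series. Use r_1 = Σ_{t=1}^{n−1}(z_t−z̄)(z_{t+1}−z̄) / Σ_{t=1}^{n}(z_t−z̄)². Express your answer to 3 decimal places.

Mean z̄ = (15.6 + 13.9 + 0.1 + 7.5 + 13.9 + 2.7 + 14.2)/7 = 9.7000
Deviations from mean: 5.9000, 4.2000, -9.6000, -2.2000, 4.2000, -7.0000, 4.5000
Σ(z_t−z̄)(z_{t+1}−z̄) = (24.7800) + (-40.3200) + (21.1200) + (-9.2400) + (-29.4000) + (-31.5000) = -64.5600
Denominator Σ(z_t−z̄)² = 236.3400
r_1 = -64.5600 / 236.3400 = -0.273

-0.273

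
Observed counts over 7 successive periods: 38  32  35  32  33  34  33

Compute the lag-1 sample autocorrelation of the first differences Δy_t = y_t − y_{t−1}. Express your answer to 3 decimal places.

-0.549

First differences Δy: -6, 3, -3, 1, 1, -1
Mean of differences = -0.8333
Numerator Σ(Δy_t−Δȳ)(Δy_{t+1}−Δȳ) = -29.0278
Denominator Σ(Δy_t−Δȳ)² = 52.8333
r_1(Δy) = -29.0278 / 52.8333 = -0.549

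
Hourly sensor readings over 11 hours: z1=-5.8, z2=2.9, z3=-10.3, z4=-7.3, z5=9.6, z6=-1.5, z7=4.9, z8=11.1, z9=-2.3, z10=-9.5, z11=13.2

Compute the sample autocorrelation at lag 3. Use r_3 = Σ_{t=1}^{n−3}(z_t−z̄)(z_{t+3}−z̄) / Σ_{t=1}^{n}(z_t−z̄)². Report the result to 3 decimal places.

Mean z̄ = (-5.8 + 2.9 − 10.3 − 7.3 + 9.6 − 1.5 + 4.9 + 11.1 − 2.3 − 9.5 + 13.2)/11 = 0.4545
Numerator Σ_{t=1}^{8}(z_t−z̄)(z_{t+3}−z̄) = 251.5838
Denominator Σ(z_t−z̄)² = 710.5673
r_3 = 251.5838 / 710.5673 = 0.354

0.354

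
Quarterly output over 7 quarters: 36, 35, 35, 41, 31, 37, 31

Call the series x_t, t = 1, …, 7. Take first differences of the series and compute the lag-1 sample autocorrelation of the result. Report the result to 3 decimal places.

-0.757

First differences Δx: -1, 0, 6, -10, 6, -6
Mean of differences = -0.8333
Numerator Σ(Δx_t−Δx̄)(Δx_{t+1}−Δx̄) = -155.0278
Denominator Σ(Δx_t−Δx̄)² = 204.8333
r_1(Δx) = -155.0278 / 204.8333 = -0.757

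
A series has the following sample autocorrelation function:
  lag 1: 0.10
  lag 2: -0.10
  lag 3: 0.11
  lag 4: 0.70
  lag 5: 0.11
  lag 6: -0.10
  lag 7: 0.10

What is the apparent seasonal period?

The largest autocorrelation is r_4 = 0.70; the remaining lags stay at or below 0.11.
The dominant spike at lag 4 indicates a seasonal period of 4.

4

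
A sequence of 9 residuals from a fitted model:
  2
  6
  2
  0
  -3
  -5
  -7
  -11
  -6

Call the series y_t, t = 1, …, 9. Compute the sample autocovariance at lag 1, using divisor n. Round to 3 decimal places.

18.558

Mean ȳ = (2 + 6 + 2 + 0 − 3 − 5 − 7 − 11 − 6)/9 = -2.4444
Σ_{t=1}^{8}(y_t−ȳ)(y_{t+1}−ȳ) = 167.0247
γ_1 = 167.0247 / 9 = 18.558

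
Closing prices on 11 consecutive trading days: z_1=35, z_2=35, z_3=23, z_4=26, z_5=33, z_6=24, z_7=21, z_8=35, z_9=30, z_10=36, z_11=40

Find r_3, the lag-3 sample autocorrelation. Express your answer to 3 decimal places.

0.228

Mean z̄ = (35 + 35 + 23 + 26 + 33 + 24 + 21 + 35 + 30 + 36 + 40)/11 = 30.7273
Numerator Σ_{t=1}^{8}(z_t−z̄)(z_{t+3}−z̄) = 90.4132
Denominator Σ(z_t−z̄)² = 396.1818
r_3 = 90.4132 / 396.1818 = 0.228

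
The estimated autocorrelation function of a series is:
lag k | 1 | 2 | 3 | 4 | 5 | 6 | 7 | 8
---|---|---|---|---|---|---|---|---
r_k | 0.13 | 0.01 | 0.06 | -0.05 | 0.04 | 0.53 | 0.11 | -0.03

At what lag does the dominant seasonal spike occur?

6

The largest autocorrelation is r_6 = 0.53; the remaining lags stay at or below 0.13.
The dominant spike at lag 6 indicates a seasonal period of 6.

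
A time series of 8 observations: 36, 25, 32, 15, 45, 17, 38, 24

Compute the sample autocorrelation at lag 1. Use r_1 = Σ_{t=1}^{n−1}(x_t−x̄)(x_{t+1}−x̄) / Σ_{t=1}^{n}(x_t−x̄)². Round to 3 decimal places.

-0.839

Mean x̄ = (36 + 25 + 32 + 15 + 45 + 17 + 38 + 24)/8 = 29.0000
Deviations from mean: 7.0000, -4.0000, 3.0000, -14.0000, 16.0000, -12.0000, 9.0000, -5.0000
Σ(x_t−x̄)(x_{t+1}−x̄) = (-28.0000) + (-12.0000) + (-42.0000) + (-224.0000) + (-192.0000) + (-108.0000) + (-45.0000) = -651.0000
Denominator Σ(x_t−x̄)² = 776.0000
r_1 = -651.0000 / 776.0000 = -0.839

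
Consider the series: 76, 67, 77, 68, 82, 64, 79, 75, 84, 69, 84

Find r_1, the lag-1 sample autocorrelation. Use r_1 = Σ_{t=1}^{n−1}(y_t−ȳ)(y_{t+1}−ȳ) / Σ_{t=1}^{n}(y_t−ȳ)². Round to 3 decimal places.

-0.629

Mean ȳ = (76 + 67 + 77 + 68 + 82 + 64 + 79 + 75 + 84 + 69 + 84)/11 = 75.0000
Numerator Σ_{t=1}^{10}(y_t−ȳ)(y_{t+1}−ȳ) = -316.0000
Denominator Σ(y_t−ȳ)² = 502.0000
r_1 = -316.0000 / 502.0000 = -0.629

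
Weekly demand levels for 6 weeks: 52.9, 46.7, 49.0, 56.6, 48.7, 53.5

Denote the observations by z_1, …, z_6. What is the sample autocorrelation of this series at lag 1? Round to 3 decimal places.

-0.419

Mean z̄ = (52.9 + 46.7 + 49.0 + 56.6 + 48.7 + 53.5)/6 = 51.2333
Deviations from mean: 1.6667, -4.5333, -2.2333, 5.3667, -2.5333, 2.2667
Σ(z_t−z̄)(z_{t+1}−z̄) = (-7.5556) + (10.1244) + (-11.9856) + (-13.5956) + (-5.7422) = -28.7544
Denominator Σ(z_t−z̄)² = 68.6733
r_1 = -28.7544 / 68.6733 = -0.419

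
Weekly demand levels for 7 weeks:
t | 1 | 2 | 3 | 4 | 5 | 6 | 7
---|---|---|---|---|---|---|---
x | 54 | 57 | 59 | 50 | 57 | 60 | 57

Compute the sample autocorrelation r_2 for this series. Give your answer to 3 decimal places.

-0.469

Mean x̄ = (54 + 57 + 59 + 50 + 57 + 60 + 57)/7 = 56.2857
Deviations from mean: -2.2857, 0.7143, 2.7143, -6.2857, 0.7143, 3.7143, 0.7143
Numerator Σ_{t=1}^{5}(x_t−x̄)(x_{t+2}−x̄) = -31.5918
Denominator Σ(x_t−x̄)² = 67.4286
r_2 = -31.5918 / 67.4286 = -0.469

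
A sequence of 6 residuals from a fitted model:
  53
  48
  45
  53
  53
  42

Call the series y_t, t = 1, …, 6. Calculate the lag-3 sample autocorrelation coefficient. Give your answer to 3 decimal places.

0.351

Mean ȳ = (53 + 48 + 45 + 53 + 53 + 42)/6 = 49.0000
Σ(y_t−ȳ)(y_{t+3}−ȳ) = (16.0000) + (-4.0000) + (28.0000) = 40.0000
Denominator Σ(y_t−ȳ)² = 114.0000
r_3 = 40.0000 / 114.0000 = 0.351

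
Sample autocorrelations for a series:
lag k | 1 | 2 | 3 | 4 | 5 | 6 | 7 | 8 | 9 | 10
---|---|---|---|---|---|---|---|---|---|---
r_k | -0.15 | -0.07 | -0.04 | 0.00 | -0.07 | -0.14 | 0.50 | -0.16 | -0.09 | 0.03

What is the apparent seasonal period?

7

The largest autocorrelation is r_7 = 0.50; the remaining lags stay at or below 0.03.
The dominant spike at lag 7 indicates a seasonal period of 7.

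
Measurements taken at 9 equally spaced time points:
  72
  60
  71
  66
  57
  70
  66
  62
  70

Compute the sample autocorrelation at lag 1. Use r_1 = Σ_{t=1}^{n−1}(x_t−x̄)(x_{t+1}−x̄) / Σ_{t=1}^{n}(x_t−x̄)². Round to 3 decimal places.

Mean x̄ = (72 + 60 + 71 + 66 + 57 + 70 + 66 + 62 + 70)/9 = 66.0000
Numerator Σ_{t=1}^{8}(x_t−x̄)(x_{t+1}−x̄) = -118.0000
Denominator Σ(x_t−x̄)² = 226.0000
r_1 = -118.0000 / 226.0000 = -0.522

-0.522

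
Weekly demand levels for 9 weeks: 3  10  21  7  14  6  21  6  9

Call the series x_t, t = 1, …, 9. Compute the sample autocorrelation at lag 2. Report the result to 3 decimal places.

0.035

Mean x̄ = (3 + 10 + 21 + 7 + 14 + 6 + 21 + 6 + 9)/9 = 10.7778
Numerator Σ_{t=1}^{7}(x_t−x̄)(x_{t+2}−x̄) = 12.0123
Denominator Σ(x_t−x̄)² = 343.5556
r_2 = 12.0123 / 343.5556 = 0.035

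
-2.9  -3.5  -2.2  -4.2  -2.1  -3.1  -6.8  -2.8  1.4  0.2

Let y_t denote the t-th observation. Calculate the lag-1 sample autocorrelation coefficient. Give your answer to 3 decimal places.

Mean ȳ = (-2.9 − 3.5 − 2.2 − 4.2 − 2.1 − 3.1 − 6.8 − 2.8 + 1.4 + 0.2)/10 = -2.6000
Numerator Σ_{t=1}^{9}(y_t−ȳ)(y_{t+1}−ȳ) = 11.5600
Denominator Σ(y_t−ȳ)² = 45.6400
r_1 = 11.5600 / 45.6400 = 0.253

0.253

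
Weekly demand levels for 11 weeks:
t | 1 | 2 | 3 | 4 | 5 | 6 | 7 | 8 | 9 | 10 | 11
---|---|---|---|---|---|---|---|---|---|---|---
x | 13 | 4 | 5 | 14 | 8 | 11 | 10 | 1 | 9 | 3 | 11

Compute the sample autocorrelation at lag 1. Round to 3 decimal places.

Mean x̄ = (13 + 4 + 5 + 14 + 8 + 11 + 10 + 1 + 9 + 3 + 11)/11 = 8.0909
Numerator Σ_{t=1}^{10}(x_t−x̄)(x_{t+1}−x̄) = -60.3719
Denominator Σ(x_t−x̄)² = 182.9091
r_1 = -60.3719 / 182.9091 = -0.330

-0.330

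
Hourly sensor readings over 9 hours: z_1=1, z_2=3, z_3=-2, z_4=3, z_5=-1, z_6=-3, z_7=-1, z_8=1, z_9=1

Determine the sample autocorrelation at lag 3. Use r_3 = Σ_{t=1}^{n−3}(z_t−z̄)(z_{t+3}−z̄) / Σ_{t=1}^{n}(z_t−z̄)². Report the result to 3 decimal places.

Mean z̄ = (1 + 3 − 2 + 3 − 1 − 3 − 1 + 1 + 1)/9 = 0.2222
Σ(z_t−z̄)(z_{t+3}−z̄) = (2.1605) + (-3.3951) + (7.1605) + (-3.3951) + (-0.9506) + (-2.5062) = -0.9259
Denominator Σ(z_t−z̄)² = 35.5556
r_3 = -0.9259 / 35.5556 = -0.026

-0.026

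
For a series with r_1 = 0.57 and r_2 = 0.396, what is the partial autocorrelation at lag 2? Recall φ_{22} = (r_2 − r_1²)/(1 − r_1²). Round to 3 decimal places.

φ_{22} = (r_2 − r_1²) / (1 − r_1²)
r_1² = (0.57)² = 0.3249
Numerator = 0.396 − 0.3249 = 0.0711; denominator = 1 − 0.3249 = 0.6751
φ_{22} = 0.0711 / 0.6751 = 0.105

0.105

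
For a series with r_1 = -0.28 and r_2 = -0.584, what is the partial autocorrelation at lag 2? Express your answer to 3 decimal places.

-0.719

φ_{22} = (r_2 − r_1²) / (1 − r_1²)
r_1² = (-0.28)² = 0.0784
Numerator = -0.584 − 0.0784 = -0.6624; denominator = 1 − 0.0784 = 0.9216
φ_{22} = -0.6624 / 0.9216 = -0.719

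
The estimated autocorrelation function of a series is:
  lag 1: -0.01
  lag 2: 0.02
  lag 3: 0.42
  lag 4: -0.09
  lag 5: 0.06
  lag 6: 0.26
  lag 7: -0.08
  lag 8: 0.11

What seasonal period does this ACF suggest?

The largest autocorrelation is r_3 = 0.42, with a weaker echo at lag 6 (0.26); the remaining lags stay at or below 0.11.
The dominant spike at lag 3 indicates a seasonal period of 3.

3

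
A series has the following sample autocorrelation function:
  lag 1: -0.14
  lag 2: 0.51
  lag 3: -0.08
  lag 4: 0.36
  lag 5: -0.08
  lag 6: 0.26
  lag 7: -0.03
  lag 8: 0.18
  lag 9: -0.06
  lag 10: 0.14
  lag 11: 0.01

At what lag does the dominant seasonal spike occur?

The largest autocorrelation is r_2 = 0.51, with weaker echoes at lags 4 (0.36), 6 (0.26) and 8 (0.18); the remaining lags stay at or below 0.14.
The dominant spike at lag 2 indicates a seasonal period of 2.

2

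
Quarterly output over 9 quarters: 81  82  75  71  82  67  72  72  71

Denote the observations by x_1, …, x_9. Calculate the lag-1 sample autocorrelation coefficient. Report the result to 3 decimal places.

Mean x̄ = (81 + 82 + 75 + 71 + 82 + 67 + 72 + 72 + 71)/9 = 74.7778
Numerator Σ_{t=1}^{8}(x_t−x̄)(x_{t+1}−x̄) = 2.0617
Denominator Σ(x_t−x̄)² = 247.5556
r_1 = 2.0617 / 247.5556 = 0.008

0.008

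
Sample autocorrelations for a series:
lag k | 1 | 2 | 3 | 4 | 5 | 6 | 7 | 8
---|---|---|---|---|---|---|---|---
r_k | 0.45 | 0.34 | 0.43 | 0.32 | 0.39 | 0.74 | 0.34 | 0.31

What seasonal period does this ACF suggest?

6

The largest autocorrelation is r_6 = 0.74; the remaining lags stay at or below 0.45. The elevated value at lag 1 (0.45), dropping to 0.34 at lag 2, reflects decaying short-term dependence rather than seasonality.
The dominant spike at lag 6 indicates a seasonal period of 6.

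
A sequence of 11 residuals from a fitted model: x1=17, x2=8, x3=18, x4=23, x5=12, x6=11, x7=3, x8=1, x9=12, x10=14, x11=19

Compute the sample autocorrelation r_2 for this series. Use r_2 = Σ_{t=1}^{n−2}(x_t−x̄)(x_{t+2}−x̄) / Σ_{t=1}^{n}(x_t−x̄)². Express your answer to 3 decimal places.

-0.076

Mean x̄ = (17 + 8 + 18 + 23 + 12 + 11 + 3 + 1 + 12 + 14 + 19)/11 = 12.5455
Numerator Σ_{t=1}^{9}(x_t−x̄)(x_{t+2}−x̄) = -34.4132
Denominator Σ(x_t−x̄)² = 450.7273
r_2 = -34.4132 / 450.7273 = -0.076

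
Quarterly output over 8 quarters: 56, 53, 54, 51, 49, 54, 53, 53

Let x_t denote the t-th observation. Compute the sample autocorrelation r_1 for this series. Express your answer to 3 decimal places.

0.048

Mean x̄ = (56 + 53 + 54 + 51 + 49 + 54 + 53 + 53)/8 = 52.8750
Deviations from mean: 3.1250, 0.1250, 1.1250, -1.8750, -3.8750, 1.1250, 0.1250, 0.1250
Σ(x_t−x̄)(x_{t+1}−x̄) = (0.3906) + (0.1406) + (-2.1094) + (7.2656) + (-4.3594) + (0.1406) + (0.0156) = 1.4844
Denominator Σ(x_t−x̄)² = 30.8750
r_1 = 1.4844 / 30.8750 = 0.048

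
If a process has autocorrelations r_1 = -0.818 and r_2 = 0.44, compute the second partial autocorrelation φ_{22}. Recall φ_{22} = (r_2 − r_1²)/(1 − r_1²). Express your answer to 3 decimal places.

-0.692

φ_{22} = (r_2 − r_1²) / (1 − r_1²)
r_1² = (-0.818)² = 0.669124
Numerator = 0.44 − 0.6691 = -0.2291; denominator = 1 − 0.6691 = 0.3309
φ_{22} = -0.2291 / 0.3309 = -0.692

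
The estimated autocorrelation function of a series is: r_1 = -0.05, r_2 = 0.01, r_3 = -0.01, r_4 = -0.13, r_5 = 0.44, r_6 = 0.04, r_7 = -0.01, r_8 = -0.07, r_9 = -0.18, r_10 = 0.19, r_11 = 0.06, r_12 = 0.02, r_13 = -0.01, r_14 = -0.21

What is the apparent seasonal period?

The largest autocorrelation is r_5 = 0.44, with a weaker echo at lag 10 (0.19); the remaining lags stay at or below 0.06.
The dominant spike at lag 5 indicates a seasonal period of 5.

5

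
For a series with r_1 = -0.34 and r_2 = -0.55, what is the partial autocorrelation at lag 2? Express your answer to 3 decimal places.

φ_{22} = (r_2 − r_1²) / (1 − r_1²)
r_1² = (-0.34)² = 0.1156
Numerator = -0.55 − 0.1156 = -0.6656; denominator = 1 − 0.1156 = 0.8844
φ_{22} = -0.6656 / 0.8844 = -0.753

-0.753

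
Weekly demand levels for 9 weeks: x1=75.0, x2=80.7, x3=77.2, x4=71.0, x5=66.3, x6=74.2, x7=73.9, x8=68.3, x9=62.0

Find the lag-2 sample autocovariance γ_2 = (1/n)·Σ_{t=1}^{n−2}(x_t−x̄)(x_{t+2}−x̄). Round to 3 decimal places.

Mean x̄ = (75.0 + 80.7 + 77.2 + 71.0 + 66.3 + 74.2 + 73.9 + 68.3 + 62.0)/9 = 72.0667
Σ_{t=1}^{7}(x_t−x̄)(x_{t+2}−x̄) = -63.0922
γ_2 = -63.0922 / 9 = -7.010

-7.010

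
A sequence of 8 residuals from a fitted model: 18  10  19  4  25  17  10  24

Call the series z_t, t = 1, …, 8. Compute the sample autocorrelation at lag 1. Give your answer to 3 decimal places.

-0.588

Mean z̄ = (18 + 10 + 19 + 4 + 25 + 17 + 10 + 24)/8 = 15.8750
Deviations from mean: 2.1250, -5.8750, 3.1250, -11.8750, 9.1250, 1.1250, -5.8750, 8.1250
Numerator Σ_{t=1}^{7}(z_t−z̄)(z_{t+1}−z̄) = -220.3906
Denominator Σ(z_t−z̄)² = 374.8750
r_1 = -220.3906 / 374.8750 = -0.588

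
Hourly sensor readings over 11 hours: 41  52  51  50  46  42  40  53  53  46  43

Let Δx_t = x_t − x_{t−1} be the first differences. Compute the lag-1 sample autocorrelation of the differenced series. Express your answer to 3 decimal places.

0.037

First differences Δx: 11, -1, -1, -4, -4, -2, 13, 0, -7, -3
Mean of differences = 0.2000
Numerator Σ(Δx_t−Δx̄)(Δx_{t+1}−Δx̄) = 14.1600
Denominator Σ(Δx_t−Δx̄)² = 385.6000
r_1(Δx) = 14.1600 / 385.6000 = 0.037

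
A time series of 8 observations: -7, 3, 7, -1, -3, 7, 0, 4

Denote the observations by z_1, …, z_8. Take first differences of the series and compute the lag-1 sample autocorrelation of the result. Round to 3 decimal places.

First differences Δz: 10, 4, -8, -2, 10, -7, 4
Mean of differences = 1.5714
Numerator Σ(Δz_t−Δz̄)(Δz_{t+1}−Δz̄) = -91.7551
Denominator Σ(Δz_t−Δz̄)² = 331.7143
r_1(Δz) = -91.7551 / 331.7143 = -0.277

-0.277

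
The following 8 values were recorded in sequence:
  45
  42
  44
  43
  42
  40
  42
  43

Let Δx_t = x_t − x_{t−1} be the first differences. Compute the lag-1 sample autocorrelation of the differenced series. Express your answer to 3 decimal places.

First differences Δx: -3, 2, -1, -1, -2, 2, 1
Mean of differences = -0.2857
Numerator Σ(Δx_t−Δx̄)(Δx_{t+1}−Δx̄) = -7.0816
Denominator Σ(Δx_t−Δx̄)² = 23.4286
r_1(Δx) = -7.0816 / 23.4286 = -0.302

-0.302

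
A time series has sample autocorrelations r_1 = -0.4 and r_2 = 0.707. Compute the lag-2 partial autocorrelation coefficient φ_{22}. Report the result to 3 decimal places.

φ_{22} = (r_2 − r_1²) / (1 − r_1²)
r_1² = (-0.4)² = 0.16
Numerator = 0.707 − 0.1600 = 0.5470; denominator = 1 − 0.1600 = 0.8400
φ_{22} = 0.5470 / 0.8400 = 0.651

0.651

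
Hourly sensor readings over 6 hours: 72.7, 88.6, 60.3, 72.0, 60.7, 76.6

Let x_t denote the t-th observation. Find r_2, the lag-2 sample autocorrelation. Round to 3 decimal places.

0.217

Mean x̄ = (72.7 + 88.6 + 60.3 + 72.0 + 60.7 + 76.6)/6 = 71.8167
Deviations from mean: 0.8833, 16.7833, -11.5167, 0.1833, -11.1167, 4.7833
Σ(x_t−x̄)(x_{t+2}−x̄) = (-10.1731) + (3.0769) + (128.0269) + (0.8769) = 121.8078
Denominator Σ(x_t−x̄)² = 561.5883
r_2 = 121.8078 / 561.5883 = 0.217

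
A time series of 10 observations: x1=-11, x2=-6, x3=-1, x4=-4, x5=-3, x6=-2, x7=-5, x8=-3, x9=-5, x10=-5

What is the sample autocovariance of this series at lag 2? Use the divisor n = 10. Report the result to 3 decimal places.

-1.450

Mean x̄ = (-11 − 6 − 1 − 4 − 3 − 2 − 5 − 3 − 5 − 5)/10 = -4.5000
Σ_{t=1}^{8}(x_t−x̄)(x_{t+2}−x̄) = -14.5000
γ_2 = -14.5000 / 10 = -1.450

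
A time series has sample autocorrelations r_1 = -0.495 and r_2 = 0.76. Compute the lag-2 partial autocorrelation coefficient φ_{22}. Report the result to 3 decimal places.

φ_{22} = (r_2 − r_1²) / (1 − r_1²)
r_1² = (-0.495)² = 0.245025
Numerator = 0.76 − 0.2450 = 0.5150; denominator = 1 − 0.2450 = 0.7550
φ_{22} = 0.5150 / 0.7550 = 0.682

0.682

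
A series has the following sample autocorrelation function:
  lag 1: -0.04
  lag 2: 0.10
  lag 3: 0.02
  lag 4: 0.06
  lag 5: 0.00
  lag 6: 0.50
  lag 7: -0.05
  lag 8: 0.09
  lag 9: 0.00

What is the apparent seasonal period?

6

The largest autocorrelation is r_6 = 0.50; the remaining lags stay at or below 0.10.
The dominant spike at lag 6 indicates a seasonal period of 6.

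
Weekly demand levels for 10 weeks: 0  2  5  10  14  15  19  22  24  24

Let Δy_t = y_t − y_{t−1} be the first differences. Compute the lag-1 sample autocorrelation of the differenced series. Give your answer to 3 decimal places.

0.061

First differences Δy: 2, 3, 5, 4, 1, 4, 3, 2, 0
Mean of differences = 2.6667
Numerator Σ(Δy_t−Δȳ)(Δy_{t+1}−Δȳ) = 1.2222
Denominator Σ(Δy_t−Δȳ)² = 20.0000
r_1(Δy) = 1.2222 / 20.0000 = 0.061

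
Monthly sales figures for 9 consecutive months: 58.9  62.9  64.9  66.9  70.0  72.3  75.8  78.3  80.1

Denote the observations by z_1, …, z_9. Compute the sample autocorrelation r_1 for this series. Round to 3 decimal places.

0.659

Mean z̄ = (58.9 + 62.9 + 64.9 + 66.9 + 70.0 + 72.3 + 75.8 + 78.3 + 80.1)/9 = 70.0111
Numerator Σ_{t=1}^{8}(z_t−z̄)(z_{t+1}−z̄) = 276.1277
Denominator Σ(z_t−z̄)² = 419.0689
r_1 = 276.1277 / 419.0689 = 0.659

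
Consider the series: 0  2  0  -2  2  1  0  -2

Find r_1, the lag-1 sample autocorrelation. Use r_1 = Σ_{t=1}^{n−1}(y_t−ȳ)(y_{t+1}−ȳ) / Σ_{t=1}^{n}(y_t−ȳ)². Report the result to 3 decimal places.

Mean ȳ = (0 + 2 + 0 − 2 + 2 + 1 + 0 − 2)/8 = 0.1250
Numerator Σ_{t=1}^{7}(y_t−ȳ)(y_{t+1}−ȳ) = -2.3906
Denominator Σ(y_t−ȳ)² = 16.8750
r_1 = -2.3906 / 16.8750 = -0.142

-0.142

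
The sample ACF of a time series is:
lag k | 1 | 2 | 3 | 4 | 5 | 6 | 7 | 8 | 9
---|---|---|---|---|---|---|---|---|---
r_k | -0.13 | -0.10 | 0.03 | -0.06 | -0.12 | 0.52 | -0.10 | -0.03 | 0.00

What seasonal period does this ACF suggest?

The largest autocorrelation is r_6 = 0.52; the remaining lags stay at or below 0.03.
The dominant spike at lag 6 indicates a seasonal period of 6.

6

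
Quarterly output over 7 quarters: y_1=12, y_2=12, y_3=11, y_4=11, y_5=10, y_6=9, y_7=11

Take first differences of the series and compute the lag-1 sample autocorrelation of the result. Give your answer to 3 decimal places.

-0.224

First differences Δy: 0, -1, 0, -1, -1, 2
Mean of differences = -0.1667
Numerator Σ(Δy_t−Δȳ)(Δy_{t+1}−Δȳ) = -1.5278
Denominator Σ(Δy_t−Δȳ)² = 6.8333
r_1(Δy) = -1.5278 / 6.8333 = -0.224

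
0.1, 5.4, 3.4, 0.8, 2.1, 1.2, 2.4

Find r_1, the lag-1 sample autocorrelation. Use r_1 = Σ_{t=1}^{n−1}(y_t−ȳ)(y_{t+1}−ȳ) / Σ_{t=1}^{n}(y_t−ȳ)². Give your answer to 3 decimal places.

-0.237

Mean ȳ = (0.1 + 5.4 + 3.4 + 0.8 + 2.1 + 1.2 + 2.4)/7 = 2.2000
Deviations from mean: -2.1000, 3.2000, 1.2000, -1.4000, -0.1000, -1.0000, 0.2000
Σ(y_t−ȳ)(y_{t+1}−ȳ) = (-6.7200) + (3.8400) + (-1.6800) + (0.1400) + (0.1000) + (-0.2000) = -4.5200
Denominator Σ(y_t−ȳ)² = 19.1000
r_1 = -4.5200 / 19.1000 = -0.237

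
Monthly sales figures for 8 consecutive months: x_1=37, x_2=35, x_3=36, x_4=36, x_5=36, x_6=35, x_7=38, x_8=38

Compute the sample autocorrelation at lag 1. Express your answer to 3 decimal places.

0.087

Mean x̄ = (37 + 35 + 36 + 36 + 36 + 35 + 38 + 38)/8 = 36.3750
Σ(x_t−x̄)(x_{t+1}−x̄) = (-0.8594) + (0.5156) + (0.1406) + (0.1406) + (0.5156) + (-2.2344) + (2.6406) = 0.8594
Denominator Σ(x_t−x̄)² = 9.8750
r_1 = 0.8594 / 9.8750 = 0.087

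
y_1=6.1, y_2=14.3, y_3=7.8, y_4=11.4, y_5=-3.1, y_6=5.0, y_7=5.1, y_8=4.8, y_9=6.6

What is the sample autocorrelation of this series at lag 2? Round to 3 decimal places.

Mean ȳ = (6.1 + 14.3 + 7.8 + 11.4 − 3.1 + 5.0 + 5.1 + 4.8 + 6.6)/9 = 6.4444
Numerator Σ_{t=1}^{7}(y_t−ȳ)(y_{t+2}−ȳ) = 33.3638
Denominator Σ(y_t−ȳ)² = 185.9422
r_2 = 33.3638 / 185.9422 = 0.179

0.179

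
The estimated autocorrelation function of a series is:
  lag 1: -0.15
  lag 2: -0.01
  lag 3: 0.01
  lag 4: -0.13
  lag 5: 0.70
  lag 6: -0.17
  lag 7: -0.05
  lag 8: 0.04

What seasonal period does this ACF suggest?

The largest autocorrelation is r_5 = 0.70; the remaining lags stay at or below 0.04.
The dominant spike at lag 5 indicates a seasonal period of 5.

5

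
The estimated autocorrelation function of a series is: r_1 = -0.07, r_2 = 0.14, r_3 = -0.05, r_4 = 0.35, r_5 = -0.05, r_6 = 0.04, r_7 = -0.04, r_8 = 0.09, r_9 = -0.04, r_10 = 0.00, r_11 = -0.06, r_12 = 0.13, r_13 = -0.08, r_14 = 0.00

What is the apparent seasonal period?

4

The largest autocorrelation is r_4 = 0.35; the remaining lags stay at or below 0.14.
The dominant spike at lag 4 indicates a seasonal period of 4.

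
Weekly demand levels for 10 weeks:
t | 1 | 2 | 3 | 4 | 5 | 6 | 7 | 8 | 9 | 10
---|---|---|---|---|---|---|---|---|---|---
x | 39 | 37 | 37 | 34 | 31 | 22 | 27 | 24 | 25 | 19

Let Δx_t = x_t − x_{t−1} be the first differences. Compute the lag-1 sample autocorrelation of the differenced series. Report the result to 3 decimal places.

First differences Δx: -2, 0, -3, -3, -9, 5, -3, 1, -6
Mean of differences = -2.2222
Numerator Σ(Δx_t−Δx̄)(Δx_{t+1}−Δx̄) = -64.6049
Denominator Σ(Δx_t−Δx̄)² = 129.5556
r_1(Δx) = -64.6049 / 129.5556 = -0.499

-0.499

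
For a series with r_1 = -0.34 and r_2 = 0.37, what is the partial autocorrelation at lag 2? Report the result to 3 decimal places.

φ_{22} = (r_2 − r_1²) / (1 − r_1²)
r_1² = (-0.34)² = 0.1156
Numerator = 0.37 − 0.1156 = 0.2544; denominator = 1 − 0.1156 = 0.8844
φ_{22} = 0.2544 / 0.8844 = 0.288

0.288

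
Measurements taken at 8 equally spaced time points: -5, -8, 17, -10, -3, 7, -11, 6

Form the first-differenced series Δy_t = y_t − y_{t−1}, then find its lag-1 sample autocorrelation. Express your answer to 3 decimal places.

-0.642

First differences Δy: -3, 25, -27, 7, 10, -18, 17
Mean of differences = 1.5714
Numerator Σ(Δy_t−Δȳ)(Δy_{t+1}−Δȳ) = -1352.7551
Denominator Σ(Δy_t−Δȳ)² = 2107.7143
r_1(Δy) = -1352.7551 / 2107.7143 = -0.642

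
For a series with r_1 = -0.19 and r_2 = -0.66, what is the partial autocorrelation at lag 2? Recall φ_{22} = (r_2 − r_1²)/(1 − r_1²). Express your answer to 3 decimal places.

φ_{22} = (r_2 − r_1²) / (1 − r_1²)
r_1² = (-0.19)² = 0.0361
Numerator = -0.66 − 0.0361 = -0.6961; denominator = 1 − 0.0361 = 0.9639
φ_{22} = -0.6961 / 0.9639 = -0.722

-0.722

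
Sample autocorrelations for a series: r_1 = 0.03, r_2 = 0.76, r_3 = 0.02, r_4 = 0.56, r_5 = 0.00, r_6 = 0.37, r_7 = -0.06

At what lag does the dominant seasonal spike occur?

The largest autocorrelation is r_2 = 0.76, with weaker echoes at lags 4 (0.56) and 6 (0.37); the remaining lags stay at or below 0.03.
The dominant spike at lag 2 indicates a seasonal period of 2.

2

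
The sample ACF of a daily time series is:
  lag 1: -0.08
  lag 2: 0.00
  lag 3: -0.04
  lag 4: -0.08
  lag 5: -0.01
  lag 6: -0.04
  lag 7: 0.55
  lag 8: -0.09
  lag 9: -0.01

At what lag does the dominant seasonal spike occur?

7

The largest autocorrelation is r_7 = 0.55; the remaining lags stay at or below 0.00.
The dominant spike at lag 7 indicates a seasonal period of 7.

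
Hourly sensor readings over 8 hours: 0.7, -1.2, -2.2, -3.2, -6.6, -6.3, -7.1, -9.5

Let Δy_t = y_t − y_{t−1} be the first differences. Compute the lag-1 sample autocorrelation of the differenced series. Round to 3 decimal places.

-0.427

First differences Δy: -1.9, -1.0, -1.0, -3.4, 0.3, -0.8, -2.4
Mean of differences = -1.4571
Numerator Σ(Δy_t−Δȳ)(Δy_{t+1}−Δȳ) = -3.7604
Denominator Σ(Δy_t−Δȳ)² = 8.7971
r_1(Δy) = -3.7604 / 8.7971 = -0.427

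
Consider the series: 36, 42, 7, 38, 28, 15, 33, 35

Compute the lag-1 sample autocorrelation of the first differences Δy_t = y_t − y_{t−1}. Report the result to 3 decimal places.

First differences Δy: 6, -35, 31, -10, -13, 18, 2
Mean of differences = -0.1429
Numerator Σ(Δy_t−Δȳ)(Δy_{t+1}−Δȳ) = -1674.3061
Denominator Σ(Δy_t−Δȳ)² = 2818.8571
r_1(Δy) = -1674.3061 / 2818.8571 = -0.594

-0.594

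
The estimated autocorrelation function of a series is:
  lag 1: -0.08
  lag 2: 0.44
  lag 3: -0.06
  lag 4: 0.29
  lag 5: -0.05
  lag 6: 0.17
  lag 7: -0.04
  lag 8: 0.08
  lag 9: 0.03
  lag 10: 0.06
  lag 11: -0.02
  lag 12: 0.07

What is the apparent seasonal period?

2

The largest autocorrelation is r_2 = 0.44, with weaker echoes at lags 4 (0.29) and 6 (0.17); the remaining lags stay at or below 0.08.
The dominant spike at lag 2 indicates a seasonal period of 2.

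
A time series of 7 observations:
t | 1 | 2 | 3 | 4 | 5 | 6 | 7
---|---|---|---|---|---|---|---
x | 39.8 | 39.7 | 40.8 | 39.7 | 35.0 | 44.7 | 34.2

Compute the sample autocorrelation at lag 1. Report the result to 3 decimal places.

-0.662

Mean x̄ = (39.8 + 39.7 + 40.8 + 39.7 + 35.0 + 44.7 + 34.2)/7 = 39.1286
Deviations from mean: 0.6714, 0.5714, 1.6714, 0.5714, -4.1286, 5.5714, -4.9286
Σ(x_t−x̄)(x_{t+1}−x̄) = (0.3837) + (0.9551) + (0.9551) + (-2.3592) + (-23.0020) + (-27.4592) = -50.5265
Denominator Σ(x_t−x̄)² = 76.2743
r_1 = -50.5265 / 76.2743 = -0.662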